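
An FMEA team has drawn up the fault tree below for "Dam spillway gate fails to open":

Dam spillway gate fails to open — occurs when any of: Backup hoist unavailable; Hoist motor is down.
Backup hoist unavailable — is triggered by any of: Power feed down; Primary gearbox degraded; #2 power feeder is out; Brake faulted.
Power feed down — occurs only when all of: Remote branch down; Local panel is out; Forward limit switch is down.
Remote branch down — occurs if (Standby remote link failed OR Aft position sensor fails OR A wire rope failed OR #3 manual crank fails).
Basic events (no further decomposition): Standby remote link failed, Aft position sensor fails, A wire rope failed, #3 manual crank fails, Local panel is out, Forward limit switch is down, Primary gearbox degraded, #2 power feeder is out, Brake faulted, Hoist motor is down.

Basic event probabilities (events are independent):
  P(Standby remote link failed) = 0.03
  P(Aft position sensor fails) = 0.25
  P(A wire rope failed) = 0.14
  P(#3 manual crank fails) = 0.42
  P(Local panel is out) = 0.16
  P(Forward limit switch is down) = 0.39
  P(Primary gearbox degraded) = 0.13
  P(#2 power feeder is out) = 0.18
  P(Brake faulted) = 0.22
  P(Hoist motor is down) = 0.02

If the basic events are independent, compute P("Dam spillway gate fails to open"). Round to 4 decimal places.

0.4764

P(Remote branch down) [OR] = 1 − (1−0.03) × (1−0.25) × (1−0.14) × (1−0.42) = 0.637123
P(Power feed down) [AND] = 0.637123 × 0.16 × 0.39 = 0.039756
P(Backup hoist unavailable) [OR] = 1 − (1−0.039756) × (1−0.13) × (1−0.18) × (1−0.22) = 0.465670
P(Dam spillway gate fails to open) [OR] = 1 − (1−0.465670) × (1−0.02) = 0.476357
Rounded to 4 decimal places: P(Dam spillway gate fails to open) ≈ 0.4764.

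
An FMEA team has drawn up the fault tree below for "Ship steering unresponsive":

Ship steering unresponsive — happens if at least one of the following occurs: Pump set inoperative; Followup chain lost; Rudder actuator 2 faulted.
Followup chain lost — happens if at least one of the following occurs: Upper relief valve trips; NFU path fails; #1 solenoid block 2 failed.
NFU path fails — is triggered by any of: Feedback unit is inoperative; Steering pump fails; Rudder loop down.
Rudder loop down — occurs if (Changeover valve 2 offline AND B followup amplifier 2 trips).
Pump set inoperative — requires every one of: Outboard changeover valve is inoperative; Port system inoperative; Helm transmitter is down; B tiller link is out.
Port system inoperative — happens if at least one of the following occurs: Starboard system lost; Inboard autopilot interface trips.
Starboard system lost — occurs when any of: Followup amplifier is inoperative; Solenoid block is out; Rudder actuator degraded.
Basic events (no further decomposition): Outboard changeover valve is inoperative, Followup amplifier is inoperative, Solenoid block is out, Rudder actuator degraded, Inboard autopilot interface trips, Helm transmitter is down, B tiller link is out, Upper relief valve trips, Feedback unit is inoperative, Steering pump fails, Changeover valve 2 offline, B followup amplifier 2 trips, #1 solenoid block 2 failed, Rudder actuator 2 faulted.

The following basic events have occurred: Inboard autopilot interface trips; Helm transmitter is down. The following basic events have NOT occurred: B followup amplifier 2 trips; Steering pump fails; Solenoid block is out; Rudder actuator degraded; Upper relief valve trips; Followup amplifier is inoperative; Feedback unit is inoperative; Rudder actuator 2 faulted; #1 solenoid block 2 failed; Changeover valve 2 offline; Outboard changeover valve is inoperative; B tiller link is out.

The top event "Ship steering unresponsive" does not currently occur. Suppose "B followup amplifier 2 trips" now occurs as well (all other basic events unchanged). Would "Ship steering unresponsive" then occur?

Counterfactual: set "B followup amplifier 2 trips" to occurred.
Starboard system lost [OR]: Followup amplifier is inoperative=not, Solenoid block is out=not, Rudder actuator degraded=not → no input occurs → does not occur.
Port system inoperative [OR]: Starboard system lost=not, Inboard autopilot interface trips=occurs → at least one input occurs → occurs.
Pump set inoperative [AND]: Outboard changeover valve is inoperative=not, Port system inoperative=occurs, Helm transmitter is down=occurs, B tiller link is out=not → not all inputs occur → does not occur.
Rudder loop down [AND]: Changeover valve 2 offline=not, B followup amplifier 2 trips=occurs → not all inputs occur → does not occur.
NFU path fails [OR]: Feedback unit is inoperative=not, Steering pump fails=not, Rudder loop down=not → no input occurs → does not occur.
Followup chain lost [OR]: Upper relief valve trips=not, NFU path fails=not, #1 solenoid block 2 failed=not → no input occurs → does not occur.
Ship steering unresponsive [OR]: Pump set inoperative=not, Followup chain lost=not, Rudder actuator 2 faulted=not → no input occurs → does not occur.

No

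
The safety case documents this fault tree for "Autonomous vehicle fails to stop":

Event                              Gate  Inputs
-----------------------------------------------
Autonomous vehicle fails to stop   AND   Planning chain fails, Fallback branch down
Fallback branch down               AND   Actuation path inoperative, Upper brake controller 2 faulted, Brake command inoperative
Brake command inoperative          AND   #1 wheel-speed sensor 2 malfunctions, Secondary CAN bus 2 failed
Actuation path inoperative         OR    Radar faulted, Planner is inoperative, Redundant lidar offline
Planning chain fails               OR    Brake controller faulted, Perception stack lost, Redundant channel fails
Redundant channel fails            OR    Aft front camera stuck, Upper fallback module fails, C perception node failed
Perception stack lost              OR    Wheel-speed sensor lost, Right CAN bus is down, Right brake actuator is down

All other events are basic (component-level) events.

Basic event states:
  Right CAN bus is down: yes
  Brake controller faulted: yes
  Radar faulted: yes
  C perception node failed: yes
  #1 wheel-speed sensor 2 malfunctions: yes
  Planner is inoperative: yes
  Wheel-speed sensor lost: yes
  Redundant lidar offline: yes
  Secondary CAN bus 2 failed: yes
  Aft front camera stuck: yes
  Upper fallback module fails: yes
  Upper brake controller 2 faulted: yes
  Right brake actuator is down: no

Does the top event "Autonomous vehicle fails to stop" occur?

Perception stack lost [OR]: Wheel-speed sensor lost=occurs, Right CAN bus is down=occurs, Right brake actuator is down=not → at least one input occurs → occurs.
Redundant channel fails [OR]: Aft front camera stuck=occurs, Upper fallback module fails=occurs, C perception node failed=occurs → at least one input occurs → occurs.
Planning chain fails [OR]: Brake controller faulted=occurs, Perception stack lost=occurs, Redundant channel fails=occurs → at least one input occurs → occurs.
Actuation path inoperative [OR]: Radar faulted=occurs, Planner is inoperative=occurs, Redundant lidar offline=occurs → at least one input occurs → occurs.
Brake command inoperative [AND]: #1 wheel-speed sensor 2 malfunctions=occurs, Secondary CAN bus 2 failed=occurs → all inputs occur → occurs.
Fallback branch down [AND]: Actuation path inoperative=occurs, Upper brake controller 2 faulted=occurs, Brake command inoperative=occurs → all inputs occur → occurs.
Autonomous vehicle fails to stop [AND]: Planning chain fails=occurs, Fallback branch down=occurs → all inputs occur → occurs.

Yes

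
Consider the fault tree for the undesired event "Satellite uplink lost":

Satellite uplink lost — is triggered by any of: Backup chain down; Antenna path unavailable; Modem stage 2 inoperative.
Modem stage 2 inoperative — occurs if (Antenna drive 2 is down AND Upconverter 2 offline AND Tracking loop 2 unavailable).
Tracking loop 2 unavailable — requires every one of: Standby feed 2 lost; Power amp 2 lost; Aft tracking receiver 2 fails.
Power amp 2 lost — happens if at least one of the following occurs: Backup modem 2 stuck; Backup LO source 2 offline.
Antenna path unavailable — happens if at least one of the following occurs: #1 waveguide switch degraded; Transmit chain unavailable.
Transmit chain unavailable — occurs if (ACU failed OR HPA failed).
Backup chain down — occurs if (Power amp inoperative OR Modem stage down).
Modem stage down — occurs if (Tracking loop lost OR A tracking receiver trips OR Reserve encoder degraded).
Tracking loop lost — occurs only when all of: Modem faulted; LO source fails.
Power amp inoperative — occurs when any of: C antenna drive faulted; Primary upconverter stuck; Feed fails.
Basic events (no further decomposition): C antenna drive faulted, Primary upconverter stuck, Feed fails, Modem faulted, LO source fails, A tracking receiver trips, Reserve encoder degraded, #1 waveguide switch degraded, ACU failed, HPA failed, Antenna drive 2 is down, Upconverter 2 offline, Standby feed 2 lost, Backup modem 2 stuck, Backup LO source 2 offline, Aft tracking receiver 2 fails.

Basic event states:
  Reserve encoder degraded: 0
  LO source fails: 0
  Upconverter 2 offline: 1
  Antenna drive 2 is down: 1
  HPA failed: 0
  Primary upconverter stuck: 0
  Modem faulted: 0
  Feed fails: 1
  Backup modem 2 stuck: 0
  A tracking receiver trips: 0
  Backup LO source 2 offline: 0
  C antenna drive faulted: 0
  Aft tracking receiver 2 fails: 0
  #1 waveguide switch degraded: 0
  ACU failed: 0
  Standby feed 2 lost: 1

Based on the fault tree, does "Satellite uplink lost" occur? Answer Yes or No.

Yes

Power amp inoperative [OR]: C antenna drive faulted=not, Primary upconverter stuck=not, Feed fails=occurs → at least one input occurs → occurs.
Tracking loop lost [AND]: Modem faulted=not, LO source fails=not → not all inputs occur → does not occur.
Modem stage down [OR]: Tracking loop lost=not, A tracking receiver trips=not, Reserve encoder degraded=not → no input occurs → does not occur.
Backup chain down [OR]: Power amp inoperative=occurs, Modem stage down=not → at least one input occurs → occurs.
Transmit chain unavailable [OR]: ACU failed=not, HPA failed=not → no input occurs → does not occur.
Antenna path unavailable [OR]: #1 waveguide switch degraded=not, Transmit chain unavailable=not → no input occurs → does not occur.
Power amp 2 lost [OR]: Backup modem 2 stuck=not, Backup LO source 2 offline=not → no input occurs → does not occur.
Tracking loop 2 unavailable [AND]: Standby feed 2 lost=occurs, Power amp 2 lost=not, Aft tracking receiver 2 fails=not → not all inputs occur → does not occur.
Modem stage 2 inoperative [AND]: Antenna drive 2 is down=occurs, Upconverter 2 offline=occurs, Tracking loop 2 unavailable=not → not all inputs occur → does not occur.
Satellite uplink lost [OR]: Backup chain down=occurs, Antenna path unavailable=not, Modem stage 2 inoperative=not → at least one input occurs → occurs.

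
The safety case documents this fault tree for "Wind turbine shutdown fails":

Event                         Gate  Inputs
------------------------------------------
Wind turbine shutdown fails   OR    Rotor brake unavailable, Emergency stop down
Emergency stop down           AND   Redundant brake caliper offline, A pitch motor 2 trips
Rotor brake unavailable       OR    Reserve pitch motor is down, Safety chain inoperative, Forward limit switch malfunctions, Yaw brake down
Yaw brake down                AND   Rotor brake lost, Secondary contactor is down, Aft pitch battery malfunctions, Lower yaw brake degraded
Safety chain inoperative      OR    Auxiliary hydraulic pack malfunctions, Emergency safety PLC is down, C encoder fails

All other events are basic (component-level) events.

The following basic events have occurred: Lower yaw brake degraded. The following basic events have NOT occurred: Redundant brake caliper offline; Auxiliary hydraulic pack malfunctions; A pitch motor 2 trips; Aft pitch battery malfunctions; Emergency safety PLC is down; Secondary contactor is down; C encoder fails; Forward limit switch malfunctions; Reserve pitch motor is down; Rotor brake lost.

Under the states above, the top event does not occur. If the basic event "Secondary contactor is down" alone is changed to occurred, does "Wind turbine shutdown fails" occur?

Counterfactual: set "Secondary contactor is down" to occurred.
Safety chain inoperative [OR]: Auxiliary hydraulic pack malfunctions=not, Emergency safety PLC is down=not, C encoder fails=not → no input occurs → does not occur.
Yaw brake down [AND]: Rotor brake lost=not, Secondary contactor is down=occurs, Aft pitch battery malfunctions=not, Lower yaw brake degraded=occurs → not all inputs occur → does not occur.
Rotor brake unavailable [OR]: Reserve pitch motor is down=not, Safety chain inoperative=not, Forward limit switch malfunctions=not, Yaw brake down=not → no input occurs → does not occur.
Emergency stop down [AND]: Redundant brake caliper offline=not, A pitch motor 2 trips=not → not all inputs occur → does not occur.
Wind turbine shutdown fails [OR]: Rotor brake unavailable=not, Emergency stop down=not → no input occurs → does not occur.

No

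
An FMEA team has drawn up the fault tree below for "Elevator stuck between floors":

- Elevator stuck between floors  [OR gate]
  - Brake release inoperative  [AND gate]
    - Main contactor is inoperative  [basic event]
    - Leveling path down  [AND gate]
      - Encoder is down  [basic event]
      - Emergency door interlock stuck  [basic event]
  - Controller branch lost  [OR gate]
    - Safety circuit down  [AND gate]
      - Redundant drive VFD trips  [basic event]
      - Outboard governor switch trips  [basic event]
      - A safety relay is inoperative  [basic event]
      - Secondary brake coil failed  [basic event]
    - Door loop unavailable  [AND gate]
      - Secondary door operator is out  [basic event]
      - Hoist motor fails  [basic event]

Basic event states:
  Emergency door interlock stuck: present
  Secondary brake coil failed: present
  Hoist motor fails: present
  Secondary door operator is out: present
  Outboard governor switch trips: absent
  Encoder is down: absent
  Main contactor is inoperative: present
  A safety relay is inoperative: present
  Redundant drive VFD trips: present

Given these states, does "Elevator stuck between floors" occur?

Leveling path down [AND]: Encoder is down=not, Emergency door interlock stuck=occurs → not all inputs occur → does not occur.
Brake release inoperative [AND]: Main contactor is inoperative=occurs, Leveling path down=not → not all inputs occur → does not occur.
Safety circuit down [AND]: Redundant drive VFD trips=occurs, Outboard governor switch trips=not, A safety relay is inoperative=occurs, Secondary brake coil failed=occurs → not all inputs occur → does not occur.
Door loop unavailable [AND]: Secondary door operator is out=occurs, Hoist motor fails=occurs → all inputs occur → occurs.
Controller branch lost [OR]: Safety circuit down=not, Door loop unavailable=occurs → at least one input occurs → occurs.
Elevator stuck between floors [OR]: Brake release inoperative=not, Controller branch lost=occurs → at least one input occurs → occurs.

Yes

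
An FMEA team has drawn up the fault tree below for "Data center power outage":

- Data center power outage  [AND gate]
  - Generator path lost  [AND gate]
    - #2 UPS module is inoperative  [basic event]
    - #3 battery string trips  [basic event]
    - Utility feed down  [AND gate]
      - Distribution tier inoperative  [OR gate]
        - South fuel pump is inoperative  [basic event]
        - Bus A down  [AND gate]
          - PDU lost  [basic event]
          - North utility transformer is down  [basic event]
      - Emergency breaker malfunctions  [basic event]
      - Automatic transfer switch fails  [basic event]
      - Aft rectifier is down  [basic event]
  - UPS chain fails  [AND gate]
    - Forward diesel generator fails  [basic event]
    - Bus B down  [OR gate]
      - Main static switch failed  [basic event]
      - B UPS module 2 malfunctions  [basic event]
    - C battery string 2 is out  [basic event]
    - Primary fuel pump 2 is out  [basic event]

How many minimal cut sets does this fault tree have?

4

Bus A down [AND]: one cut set from each child combined → 1 × 1 = 1 cut set(s).
Distribution tier inoperative [OR]: union of children's cut sets → 2 cut set(s).
Utility feed down [AND]: one cut set from each child combined → 2 × 1 × 1 × 1 = 2 cut set(s).
Generator path lost [AND]: one cut set from each child combined → 1 × 1 × 2 = 2 cut set(s).
Bus B down [OR]: union of children's cut sets → 2 cut set(s).
UPS chain fails [AND]: one cut set from each child combined → 1 × 2 × 1 × 1 = 2 cut set(s).
Data center power outage [AND]: one cut set from each child combined → 2 × 2 = 4 cut set(s).
Minimal cut sets: {#2 UPS module is inoperative, #3 battery string trips, Aft rectifier is down, Automatic transfer switch fails, C battery string 2 is out, Emergency breaker malfunctions, Forward diesel generator fails, Main static switch failed, Primary fuel pump 2 is out, South fuel pump is inoperative}; {#2 UPS module is inoperative, #3 battery string trips, Aft rectifier is down, Automatic transfer switch fails, B UPS module 2 malfunctions, C battery string 2 is out, Emergency breaker malfunctions, Forward diesel generator fails, Primary fuel pump 2 is out, South fuel pump is inoperative}; {#2 UPS module is inoperative, #3 battery string trips, Aft rectifier is down, Automatic transfer switch fails, C battery string 2 is out, Emergency breaker malfunctions, Forward diesel generator fails, Main static switch failed, North utility transformer is down, PDU lost, Primary fuel pump 2 is out}; {#2 UPS module is inoperative, #3 battery string trips, Aft rectifier is down, Automatic transfer switch fails, B UPS module 2 malfunctions, C battery string 2 is out, Emergency breaker malfunctions, Forward diesel generator fails, North utility transformer is down, PDU lost, Primary fuel pump 2 is out}.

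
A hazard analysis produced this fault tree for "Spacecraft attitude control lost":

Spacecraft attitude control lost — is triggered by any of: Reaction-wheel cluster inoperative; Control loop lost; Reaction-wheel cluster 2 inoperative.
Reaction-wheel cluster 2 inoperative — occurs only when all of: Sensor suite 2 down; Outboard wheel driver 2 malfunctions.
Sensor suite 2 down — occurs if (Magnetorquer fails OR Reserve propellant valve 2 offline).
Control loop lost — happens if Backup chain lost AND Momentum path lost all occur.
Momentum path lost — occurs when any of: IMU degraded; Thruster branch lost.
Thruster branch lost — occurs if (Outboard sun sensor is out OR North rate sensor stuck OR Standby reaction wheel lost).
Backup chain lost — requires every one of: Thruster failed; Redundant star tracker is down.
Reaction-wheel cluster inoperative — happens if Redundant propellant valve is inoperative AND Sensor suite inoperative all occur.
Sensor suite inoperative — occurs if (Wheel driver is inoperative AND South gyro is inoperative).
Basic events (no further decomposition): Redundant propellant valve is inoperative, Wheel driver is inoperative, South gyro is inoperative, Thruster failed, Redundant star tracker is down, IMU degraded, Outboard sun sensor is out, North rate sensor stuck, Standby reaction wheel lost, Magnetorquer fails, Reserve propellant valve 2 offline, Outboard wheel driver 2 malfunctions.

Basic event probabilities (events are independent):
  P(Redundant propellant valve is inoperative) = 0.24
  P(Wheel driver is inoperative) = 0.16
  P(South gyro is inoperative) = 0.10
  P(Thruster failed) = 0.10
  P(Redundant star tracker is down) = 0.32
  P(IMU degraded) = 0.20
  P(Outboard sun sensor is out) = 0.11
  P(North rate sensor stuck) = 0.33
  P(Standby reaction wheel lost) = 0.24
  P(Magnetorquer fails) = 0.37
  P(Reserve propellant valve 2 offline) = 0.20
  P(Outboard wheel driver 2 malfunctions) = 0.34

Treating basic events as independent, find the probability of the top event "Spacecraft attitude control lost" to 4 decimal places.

0.1887

P(Sensor suite inoperative) [AND] = 0.16 × 0.10 = 0.016000
P(Reaction-wheel cluster inoperative) [AND] = 0.24 × 0.016000 = 0.003840
P(Backup chain lost) [AND] = 0.10 × 0.32 = 0.032000
P(Thruster branch lost) [OR] = 1 − (1−0.11) × (1−0.33) × (1−0.24) = 0.546812
P(Momentum path lost) [OR] = 1 − (1−0.20) × (1−0.546812) = 0.637450
P(Control loop lost) [AND] = 0.032000 × 0.637450 = 0.020398
P(Sensor suite 2 down) [OR] = 1 − (1−0.37) × (1−0.20) = 0.496000
P(Reaction-wheel cluster 2 inoperative) [AND] = 0.496000 × 0.34 = 0.168640
P(Spacecraft attitude control lost) [OR] = 1 − (1−0.003840) × (1−0.020398) × (1−0.168640) = 0.188725
Rounded to 4 decimal places: P(Spacecraft attitude control lost) ≈ 0.1887.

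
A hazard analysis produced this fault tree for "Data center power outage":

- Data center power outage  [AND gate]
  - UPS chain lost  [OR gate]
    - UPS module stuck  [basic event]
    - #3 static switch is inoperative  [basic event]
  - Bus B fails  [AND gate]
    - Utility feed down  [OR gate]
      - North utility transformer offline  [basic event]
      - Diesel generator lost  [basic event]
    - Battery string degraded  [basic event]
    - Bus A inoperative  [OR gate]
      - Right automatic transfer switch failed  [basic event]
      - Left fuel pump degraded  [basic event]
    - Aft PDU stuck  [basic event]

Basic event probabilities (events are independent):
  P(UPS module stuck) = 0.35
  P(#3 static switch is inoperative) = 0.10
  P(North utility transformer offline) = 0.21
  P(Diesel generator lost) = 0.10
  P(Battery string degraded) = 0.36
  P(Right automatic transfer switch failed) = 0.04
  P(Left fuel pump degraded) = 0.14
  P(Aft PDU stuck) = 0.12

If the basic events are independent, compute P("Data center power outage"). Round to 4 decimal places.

P(UPS chain lost) [OR] = 1 − (1−0.35) × (1−0.10) = 0.415000
P(Utility feed down) [OR] = 1 − (1−0.21) × (1−0.10) = 0.289000
P(Bus A inoperative) [OR] = 1 − (1−0.04) × (1−0.14) = 0.174400
P(Bus B fails) [AND] = 0.289000 × 0.36 × 0.174400 × 0.12 = 0.002177
P(Data center power outage) [AND] = 0.415000 × 0.002177 = 0.000903
Rounded to 4 decimal places: P(Data center power outage) ≈ 0.0009.

0.0009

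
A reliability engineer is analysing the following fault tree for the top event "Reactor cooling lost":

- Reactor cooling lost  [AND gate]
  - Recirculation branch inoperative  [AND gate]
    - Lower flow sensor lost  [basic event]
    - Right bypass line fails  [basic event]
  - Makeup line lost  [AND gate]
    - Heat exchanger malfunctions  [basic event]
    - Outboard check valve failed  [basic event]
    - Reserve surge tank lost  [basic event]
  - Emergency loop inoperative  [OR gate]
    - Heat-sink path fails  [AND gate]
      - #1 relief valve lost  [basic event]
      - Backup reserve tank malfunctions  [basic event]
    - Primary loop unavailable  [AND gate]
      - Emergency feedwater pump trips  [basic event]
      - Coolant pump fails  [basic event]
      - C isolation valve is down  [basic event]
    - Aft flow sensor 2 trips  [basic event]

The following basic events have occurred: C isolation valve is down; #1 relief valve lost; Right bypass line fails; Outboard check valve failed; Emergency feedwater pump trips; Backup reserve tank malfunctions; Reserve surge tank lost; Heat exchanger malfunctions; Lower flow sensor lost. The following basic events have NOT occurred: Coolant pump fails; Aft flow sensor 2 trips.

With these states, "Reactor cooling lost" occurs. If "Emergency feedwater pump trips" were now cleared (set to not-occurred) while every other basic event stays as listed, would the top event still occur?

Yes

Counterfactual: set "Emergency feedwater pump trips" to not occurred.
Recirculation branch inoperative [AND]: Lower flow sensor lost=occurs, Right bypass line fails=occurs → all inputs occur → occurs.
Makeup line lost [AND]: Heat exchanger malfunctions=occurs, Outboard check valve failed=occurs, Reserve surge tank lost=occurs → all inputs occur → occurs.
Heat-sink path fails [AND]: #1 relief valve lost=occurs, Backup reserve tank malfunctions=occurs → all inputs occur → occurs.
Primary loop unavailable [AND]: Emergency feedwater pump trips=not, Coolant pump fails=not, C isolation valve is down=occurs → not all inputs occur → does not occur.
Emergency loop inoperative [OR]: Heat-sink path fails=occurs, Primary loop unavailable=not, Aft flow sensor 2 trips=not → at least one input occurs → occurs.
Reactor cooling lost [AND]: Recirculation branch inoperative=occurs, Makeup line lost=occurs, Emergency loop inoperative=occurs → all inputs occur → occurs.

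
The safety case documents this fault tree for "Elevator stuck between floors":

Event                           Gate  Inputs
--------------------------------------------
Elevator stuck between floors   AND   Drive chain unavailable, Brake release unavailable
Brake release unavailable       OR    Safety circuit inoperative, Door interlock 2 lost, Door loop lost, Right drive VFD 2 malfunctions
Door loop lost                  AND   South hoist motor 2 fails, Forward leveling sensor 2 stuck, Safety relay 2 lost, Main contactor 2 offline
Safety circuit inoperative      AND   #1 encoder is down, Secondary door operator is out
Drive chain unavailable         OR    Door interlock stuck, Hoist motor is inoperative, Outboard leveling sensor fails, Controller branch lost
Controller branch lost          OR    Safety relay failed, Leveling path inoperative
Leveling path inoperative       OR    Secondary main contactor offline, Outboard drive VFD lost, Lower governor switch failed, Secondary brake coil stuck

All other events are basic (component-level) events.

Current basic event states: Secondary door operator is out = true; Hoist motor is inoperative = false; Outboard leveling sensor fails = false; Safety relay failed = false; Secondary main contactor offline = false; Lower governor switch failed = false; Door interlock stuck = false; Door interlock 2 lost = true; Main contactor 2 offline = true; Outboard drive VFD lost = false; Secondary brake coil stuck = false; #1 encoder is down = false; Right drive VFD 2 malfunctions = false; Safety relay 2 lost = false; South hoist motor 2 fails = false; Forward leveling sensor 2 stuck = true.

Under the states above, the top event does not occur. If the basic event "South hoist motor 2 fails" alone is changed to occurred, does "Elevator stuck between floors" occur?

No

Counterfactual: set "South hoist motor 2 fails" to occurred.
Leveling path inoperative [OR]: Secondary main contactor offline=not, Outboard drive VFD lost=not, Lower governor switch failed=not, Secondary brake coil stuck=not → no input occurs → does not occur.
Controller branch lost [OR]: Safety relay failed=not, Leveling path inoperative=not → no input occurs → does not occur.
Drive chain unavailable [OR]: Door interlock stuck=not, Hoist motor is inoperative=not, Outboard leveling sensor fails=not, Controller branch lost=not → no input occurs → does not occur.
Safety circuit inoperative [AND]: #1 encoder is down=not, Secondary door operator is out=occurs → not all inputs occur → does not occur.
Door loop lost [AND]: South hoist motor 2 fails=occurs, Forward leveling sensor 2 stuck=occurs, Safety relay 2 lost=not, Main contactor 2 offline=occurs → not all inputs occur → does not occur.
Brake release unavailable [OR]: Safety circuit inoperative=not, Door interlock 2 lost=occurs, Door loop lost=not, Right drive VFD 2 malfunctions=not → at least one input occurs → occurs.
Elevator stuck between floors [AND]: Drive chain unavailable=not, Brake release unavailable=occurs → not all inputs occur → does not occur.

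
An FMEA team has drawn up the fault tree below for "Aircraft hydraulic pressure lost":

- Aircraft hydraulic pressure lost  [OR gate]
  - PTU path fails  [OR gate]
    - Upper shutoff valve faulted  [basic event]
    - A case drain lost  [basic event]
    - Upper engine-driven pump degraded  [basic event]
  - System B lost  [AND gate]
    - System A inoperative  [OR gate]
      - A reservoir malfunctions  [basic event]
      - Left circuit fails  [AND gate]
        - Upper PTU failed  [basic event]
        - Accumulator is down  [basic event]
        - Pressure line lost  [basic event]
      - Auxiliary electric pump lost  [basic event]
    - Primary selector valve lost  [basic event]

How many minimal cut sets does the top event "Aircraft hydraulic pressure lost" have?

PTU path fails [OR]: union of children's cut sets → 3 cut set(s).
Left circuit fails [AND]: one cut set from each child combined → 1 × 1 × 1 = 1 cut set(s).
System A inoperative [OR]: union of children's cut sets → 3 cut set(s).
System B lost [AND]: one cut set from each child combined → 3 × 1 = 3 cut set(s).
Aircraft hydraulic pressure lost [OR]: union of children's cut sets → 6 cut set(s).
Minimal cut sets: {Upper shutoff valve faulted}; {A case drain lost}; {Upper engine-driven pump degraded}; {A reservoir malfunctions, Primary selector valve lost}; {Accumulator is down, Pressure line lost, Primary selector valve lost, Upper PTU failed}; {Auxiliary electric pump lost, Primary selector valve lost}.

6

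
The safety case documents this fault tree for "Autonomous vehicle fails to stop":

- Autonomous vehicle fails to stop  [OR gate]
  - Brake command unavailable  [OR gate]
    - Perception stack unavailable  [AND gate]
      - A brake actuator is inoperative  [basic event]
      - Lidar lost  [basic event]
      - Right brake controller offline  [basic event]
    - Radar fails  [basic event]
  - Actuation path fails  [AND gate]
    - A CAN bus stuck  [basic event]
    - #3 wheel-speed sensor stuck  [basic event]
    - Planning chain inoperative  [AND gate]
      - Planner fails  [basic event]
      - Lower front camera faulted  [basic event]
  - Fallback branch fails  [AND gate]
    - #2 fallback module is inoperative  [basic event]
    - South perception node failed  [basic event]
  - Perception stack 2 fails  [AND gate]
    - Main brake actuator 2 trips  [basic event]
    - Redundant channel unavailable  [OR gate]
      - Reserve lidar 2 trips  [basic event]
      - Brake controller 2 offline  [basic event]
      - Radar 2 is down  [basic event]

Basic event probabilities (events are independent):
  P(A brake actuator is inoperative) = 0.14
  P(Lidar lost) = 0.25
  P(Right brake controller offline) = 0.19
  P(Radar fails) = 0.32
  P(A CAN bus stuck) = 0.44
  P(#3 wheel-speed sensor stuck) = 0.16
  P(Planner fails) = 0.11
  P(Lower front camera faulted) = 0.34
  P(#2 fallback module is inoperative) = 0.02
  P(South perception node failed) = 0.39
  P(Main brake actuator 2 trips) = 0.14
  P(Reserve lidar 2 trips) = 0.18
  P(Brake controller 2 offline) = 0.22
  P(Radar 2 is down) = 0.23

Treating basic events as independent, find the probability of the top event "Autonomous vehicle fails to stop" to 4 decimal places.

0.3790

P(Perception stack unavailable) [AND] = 0.14 × 0.25 × 0.19 = 0.006650
P(Brake command unavailable) [OR] = 1 − (1−0.006650) × (1−0.32) = 0.324522
P(Planning chain inoperative) [AND] = 0.11 × 0.34 = 0.037400
P(Actuation path fails) [AND] = 0.44 × 0.16 × 0.037400 = 0.002633
P(Fallback branch fails) [AND] = 0.02 × 0.39 = 0.007800
P(Redundant channel unavailable) [OR] = 1 − (1−0.18) × (1−0.22) × (1−0.23) = 0.507508
P(Perception stack 2 fails) [AND] = 0.14 × 0.507508 = 0.071051
P(Autonomous vehicle fails to stop) [OR] = 1 − (1−0.324522) × (1−0.002633) × (1−0.007800) × (1−0.071051) = 0.379049
Rounded to 4 decimal places: P(Autonomous vehicle fails to stop) ≈ 0.3790.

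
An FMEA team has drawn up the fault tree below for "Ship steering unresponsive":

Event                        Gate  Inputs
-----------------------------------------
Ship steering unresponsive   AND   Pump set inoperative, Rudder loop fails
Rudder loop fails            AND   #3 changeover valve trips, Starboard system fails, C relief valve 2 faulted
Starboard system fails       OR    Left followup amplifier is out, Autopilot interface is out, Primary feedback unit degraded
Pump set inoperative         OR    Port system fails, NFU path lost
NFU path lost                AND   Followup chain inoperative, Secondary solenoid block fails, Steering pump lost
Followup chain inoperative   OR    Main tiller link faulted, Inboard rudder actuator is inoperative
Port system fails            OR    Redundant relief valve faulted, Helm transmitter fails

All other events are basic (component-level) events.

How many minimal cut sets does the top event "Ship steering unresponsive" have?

Port system fails [OR]: union of children's cut sets → 2 cut set(s).
Followup chain inoperative [OR]: union of children's cut sets → 2 cut set(s).
NFU path lost [AND]: one cut set from each child combined → 2 × 1 × 1 = 2 cut set(s).
Pump set inoperative [OR]: union of children's cut sets → 4 cut set(s).
Starboard system fails [OR]: union of children's cut sets → 3 cut set(s).
Rudder loop fails [AND]: one cut set from each child combined → 1 × 3 × 1 = 3 cut set(s).
Ship steering unresponsive [AND]: one cut set from each child combined → 4 × 3 = 12 cut set(s).

12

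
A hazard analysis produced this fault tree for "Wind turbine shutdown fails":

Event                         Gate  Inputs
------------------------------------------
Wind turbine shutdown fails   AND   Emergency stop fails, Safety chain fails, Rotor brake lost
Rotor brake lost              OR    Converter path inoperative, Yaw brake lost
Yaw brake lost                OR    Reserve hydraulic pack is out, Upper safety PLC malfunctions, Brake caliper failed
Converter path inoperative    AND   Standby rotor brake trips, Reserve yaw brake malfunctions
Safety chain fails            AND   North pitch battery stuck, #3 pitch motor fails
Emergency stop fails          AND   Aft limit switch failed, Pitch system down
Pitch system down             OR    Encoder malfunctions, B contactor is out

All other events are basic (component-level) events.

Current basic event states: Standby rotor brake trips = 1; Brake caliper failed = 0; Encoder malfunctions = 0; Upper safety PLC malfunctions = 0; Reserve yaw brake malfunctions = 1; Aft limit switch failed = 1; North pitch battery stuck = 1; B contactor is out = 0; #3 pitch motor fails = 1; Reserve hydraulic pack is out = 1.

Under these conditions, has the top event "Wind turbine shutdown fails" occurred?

Pitch system down [OR]: Encoder malfunctions=not, B contactor is out=not → no input occurs → does not occur.
Emergency stop fails [AND]: Aft limit switch failed=occurs, Pitch system down=not → not all inputs occur → does not occur.
Safety chain fails [AND]: North pitch battery stuck=occurs, #3 pitch motor fails=occurs → all inputs occur → occurs.
Converter path inoperative [AND]: Standby rotor brake trips=occurs, Reserve yaw brake malfunctions=occurs → all inputs occur → occurs.
Yaw brake lost [OR]: Reserve hydraulic pack is out=occurs, Upper safety PLC malfunctions=not, Brake caliper failed=not → at least one input occurs → occurs.
Rotor brake lost [OR]: Converter path inoperative=occurs, Yaw brake lost=occurs → at least one input occurs → occurs.
Wind turbine shutdown fails [AND]: Emergency stop fails=not, Safety chain fails=occurs, Rotor brake lost=occurs → not all inputs occur → does not occur.

No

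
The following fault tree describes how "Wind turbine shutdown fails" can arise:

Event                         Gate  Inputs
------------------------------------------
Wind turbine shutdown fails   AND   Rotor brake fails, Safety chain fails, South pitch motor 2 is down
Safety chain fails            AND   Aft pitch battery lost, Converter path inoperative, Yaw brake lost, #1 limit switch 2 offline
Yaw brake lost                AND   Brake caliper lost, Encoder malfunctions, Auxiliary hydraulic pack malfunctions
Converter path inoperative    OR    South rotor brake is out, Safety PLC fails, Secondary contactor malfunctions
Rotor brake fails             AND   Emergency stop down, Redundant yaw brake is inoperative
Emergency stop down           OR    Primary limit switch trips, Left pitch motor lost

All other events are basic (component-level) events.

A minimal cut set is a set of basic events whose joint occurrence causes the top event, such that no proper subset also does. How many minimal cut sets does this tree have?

6

Emergency stop down [OR]: union of children's cut sets → 2 cut set(s).
Rotor brake fails [AND]: one cut set from each child combined → 2 × 1 = 2 cut set(s).
Converter path inoperative [OR]: union of children's cut sets → 3 cut set(s).
Yaw brake lost [AND]: one cut set from each child combined → 1 × 1 × 1 = 1 cut set(s).
Safety chain fails [AND]: one cut set from each child combined → 1 × 3 × 1 × 1 = 3 cut set(s).
Wind turbine shutdown fails [AND]: one cut set from each child combined → 2 × 3 × 1 = 6 cut set(s).
Minimal cut sets: {#1 limit switch 2 offline, Aft pitch battery lost, Auxiliary hydraulic pack malfunctions, Brake caliper lost, Encoder malfunctions, Primary limit switch trips, Redundant yaw brake is inoperative, South pitch motor 2 is down, South rotor brake is out}; {#1 limit switch 2 offline, Aft pitch battery lost, Auxiliary hydraulic pack malfunctions, Brake caliper lost, Encoder malfunctions, Primary limit switch trips, Redundant yaw brake is inoperative, Safety PLC fails, South pitch motor 2 is down}; {#1 limit switch 2 offline, Aft pitch battery lost, Auxiliary hydraulic pack malfunctions, Brake caliper lost, Encoder malfunctions, Primary limit switch trips, Redundant yaw brake is inoperative, Secondary contactor malfunctions, South pitch motor 2 is down}; {#1 limit switch 2 offline, Aft pitch battery lost, Auxiliary hydraulic pack malfunctions, Brake caliper lost, Encoder malfunctions, Left pitch motor lost, Redundant yaw brake is inoperative, South pitch motor 2 is down, South rotor brake is out}; {#1 limit switch 2 offline, Aft pitch battery lost, Auxiliary hydraulic pack malfunctions, Brake caliper lost, Encoder malfunctions, Left pitch motor lost, Redundant yaw brake is inoperative, Safety PLC fails, South pitch motor 2 is down}; {#1 limit switch 2 offline, Aft pitch battery lost, Auxiliary hydraulic pack malfunctions, Brake caliper lost, Encoder malfunctions, Left pitch motor lost, Redundant yaw brake is inoperative, Secondary contactor malfunctions, South pitch motor 2 is down}.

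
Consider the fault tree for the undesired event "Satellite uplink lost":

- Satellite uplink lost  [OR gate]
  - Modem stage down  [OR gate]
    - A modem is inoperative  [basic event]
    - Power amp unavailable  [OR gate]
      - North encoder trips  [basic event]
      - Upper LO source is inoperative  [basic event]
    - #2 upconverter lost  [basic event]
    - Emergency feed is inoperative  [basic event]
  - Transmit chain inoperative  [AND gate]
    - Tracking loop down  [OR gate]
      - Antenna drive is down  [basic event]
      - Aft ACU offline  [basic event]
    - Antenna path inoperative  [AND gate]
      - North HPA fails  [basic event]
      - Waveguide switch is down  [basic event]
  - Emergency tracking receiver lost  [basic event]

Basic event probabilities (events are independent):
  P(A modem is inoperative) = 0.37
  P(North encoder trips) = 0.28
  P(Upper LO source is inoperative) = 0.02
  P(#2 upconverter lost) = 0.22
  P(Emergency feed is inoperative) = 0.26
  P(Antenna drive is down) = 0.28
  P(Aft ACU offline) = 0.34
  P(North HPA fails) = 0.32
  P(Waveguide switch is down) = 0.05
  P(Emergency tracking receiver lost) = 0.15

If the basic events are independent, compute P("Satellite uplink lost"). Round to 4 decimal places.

0.7837

P(Power amp unavailable) [OR] = 1 − (1−0.28) × (1−0.02) = 0.294400
P(Modem stage down) [OR] = 1 − (1−0.37) × (1−0.294400) × (1−0.22) × (1−0.26) = 0.743418
P(Tracking loop down) [OR] = 1 − (1−0.28) × (1−0.34) = 0.524800
P(Antenna path inoperative) [AND] = 0.32 × 0.05 = 0.016000
P(Transmit chain inoperative) [AND] = 0.524800 × 0.016000 = 0.008397
P(Satellite uplink lost) [OR] = 1 − (1−0.743418) × (1−0.008397) × (1−0.15) = 0.783737
Rounded to 4 decimal places: P(Satellite uplink lost) ≈ 0.7837.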